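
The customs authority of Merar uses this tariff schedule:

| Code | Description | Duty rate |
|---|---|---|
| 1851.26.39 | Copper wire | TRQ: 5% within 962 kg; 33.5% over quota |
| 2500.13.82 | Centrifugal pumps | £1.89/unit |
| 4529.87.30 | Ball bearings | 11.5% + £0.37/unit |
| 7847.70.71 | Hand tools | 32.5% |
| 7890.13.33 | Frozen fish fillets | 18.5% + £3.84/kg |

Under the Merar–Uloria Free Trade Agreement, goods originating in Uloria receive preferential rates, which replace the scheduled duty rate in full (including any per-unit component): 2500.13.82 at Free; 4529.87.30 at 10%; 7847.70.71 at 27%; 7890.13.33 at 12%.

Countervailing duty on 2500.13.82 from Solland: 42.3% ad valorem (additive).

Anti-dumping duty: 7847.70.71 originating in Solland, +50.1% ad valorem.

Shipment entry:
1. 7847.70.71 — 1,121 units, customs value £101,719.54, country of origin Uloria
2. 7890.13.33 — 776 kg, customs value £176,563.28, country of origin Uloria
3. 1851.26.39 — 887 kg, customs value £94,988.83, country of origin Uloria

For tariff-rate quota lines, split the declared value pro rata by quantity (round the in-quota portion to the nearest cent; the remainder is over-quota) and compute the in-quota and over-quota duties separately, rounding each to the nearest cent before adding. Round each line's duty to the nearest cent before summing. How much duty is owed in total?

£53,401.31

Line 1 (7847.70.71, Uloria, 1,121 units, £101,719.54):
Base rate for 7847.70.71 is 32.5%.
Origin Uloria qualifies under the Merar–Uloria agreement and 7847.70.71 is covered: preferential rate 27% applies instead.
The additional-duty order on 7847.70.71 targets Solland, not Uloria; it does not apply.
Duty = £101,719.54 × 27% = £27,464.28.
Line 2 (7890.13.33, Uloria, 776 kg, £176,563.28):
Base rate for 7890.13.33 is 18.5% + £3.84/kg.
Origin Uloria qualifies under the Merar–Uloria agreement and 7890.13.33 is covered: preferential rate 12% applies instead.
Duty = £176,563.28 × 12% = £21,187.59.
Line 3 (1851.26.39, Uloria, 887 kg, £94,988.83):
Code 1851.26.39 is under a tariff-rate quota (threshold 962 kg). Quantity 887 kg is within the quota, so the in-quota rate 5% applies to the full value.
Duty = £94,988.83 × 5% = £4,749.44.
Total = £27,464.28 + £21,187.59 + £4,749.44 = £53,401.31.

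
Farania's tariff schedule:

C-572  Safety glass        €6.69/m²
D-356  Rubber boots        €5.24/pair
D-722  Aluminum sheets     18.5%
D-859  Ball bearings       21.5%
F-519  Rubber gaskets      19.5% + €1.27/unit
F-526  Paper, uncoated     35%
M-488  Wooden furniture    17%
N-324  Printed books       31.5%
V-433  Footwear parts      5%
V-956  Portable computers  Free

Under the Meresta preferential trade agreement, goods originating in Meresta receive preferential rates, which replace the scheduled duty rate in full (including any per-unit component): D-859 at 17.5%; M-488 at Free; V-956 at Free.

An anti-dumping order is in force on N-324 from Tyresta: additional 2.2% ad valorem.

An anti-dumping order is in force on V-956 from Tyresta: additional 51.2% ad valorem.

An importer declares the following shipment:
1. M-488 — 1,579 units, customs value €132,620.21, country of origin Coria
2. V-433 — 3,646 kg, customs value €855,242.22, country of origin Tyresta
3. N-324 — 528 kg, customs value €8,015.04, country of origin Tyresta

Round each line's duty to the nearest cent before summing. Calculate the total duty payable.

€68,008.62

Line 1 (M-488, Coria, 1,579 units, €132,620.21):
Base rate for M-488 is 17%.
M-488 has an FTA preferential rate, but origin Coria is not Meresta; base rate stands.
Duty = €132,620.21 × 17% = €22,545.44.
Line 2 (V-433, Tyresta, 3,646 kg, €855,242.22):
Base rate for V-433 is 5%.
Duty = €855,242.22 × 5% = €42,762.11.
Line 3 (N-324, Tyresta, 528 kg, €8,015.04):
Base rate for N-324 is 31.5%.
Additional duty on N-324 from Tyresta: +2.2%. Applied ad valorem rate: 31.5% + 2.2% = 33.7%.
Duty = €8,015.04 × 33.7% = €2,701.07.
Total = €22,545.44 + €42,762.11 + €2,701.07 = €68,008.62.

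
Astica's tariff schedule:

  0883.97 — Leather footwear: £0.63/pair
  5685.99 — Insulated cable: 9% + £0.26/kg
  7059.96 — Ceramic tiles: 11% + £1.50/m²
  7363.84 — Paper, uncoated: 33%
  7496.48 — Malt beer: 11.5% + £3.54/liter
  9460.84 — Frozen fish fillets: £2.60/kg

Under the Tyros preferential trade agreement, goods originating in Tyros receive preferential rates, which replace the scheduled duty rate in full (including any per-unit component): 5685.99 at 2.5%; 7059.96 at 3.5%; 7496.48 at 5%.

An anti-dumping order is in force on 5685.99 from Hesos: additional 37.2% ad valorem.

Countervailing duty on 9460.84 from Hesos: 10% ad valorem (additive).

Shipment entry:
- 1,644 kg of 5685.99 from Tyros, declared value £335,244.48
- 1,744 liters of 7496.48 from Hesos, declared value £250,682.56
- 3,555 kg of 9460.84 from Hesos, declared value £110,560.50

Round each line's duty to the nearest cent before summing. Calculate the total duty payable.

£63,682.41

Line 1 (5685.99, Tyros, 1,644 kg, £335,244.48):
Base rate for 5685.99 is 9% + £0.26/kg.
Origin Tyros qualifies under the Astica–Tyros agreement and 5685.99 is covered: preferential rate 2.5% applies instead.
The additional-duty order on 5685.99 targets Hesos, not Tyros; it does not apply.
Duty = £335,244.48 × 2.5% = £8,381.11.
Line 2 (7496.48, Hesos, 1,744 liters, £250,682.56):
Base rate for 7496.48 is 11.5% + £3.54/liter.
7496.48 has an FTA preferential rate, but origin Hesos is not Tyros; base rate stands.
Duty = £250,682.56 × 11.5% + 1,744 × £3.54 = £35,002.25.
Line 3 (9460.84, Hesos, 3,555 kg, £110,560.50):
Base rate for 9460.84 is £2.60/kg.
Additional duty on 9460.84 from Hesos: +10% ad valorem. Applied ad valorem rate = 10%.
Duty = £110,560.50 × 10% + 3,555 × £2.60 = £20,299.05.
Total = £8,381.11 + £35,002.25 + £20,299.05 = £63,682.41.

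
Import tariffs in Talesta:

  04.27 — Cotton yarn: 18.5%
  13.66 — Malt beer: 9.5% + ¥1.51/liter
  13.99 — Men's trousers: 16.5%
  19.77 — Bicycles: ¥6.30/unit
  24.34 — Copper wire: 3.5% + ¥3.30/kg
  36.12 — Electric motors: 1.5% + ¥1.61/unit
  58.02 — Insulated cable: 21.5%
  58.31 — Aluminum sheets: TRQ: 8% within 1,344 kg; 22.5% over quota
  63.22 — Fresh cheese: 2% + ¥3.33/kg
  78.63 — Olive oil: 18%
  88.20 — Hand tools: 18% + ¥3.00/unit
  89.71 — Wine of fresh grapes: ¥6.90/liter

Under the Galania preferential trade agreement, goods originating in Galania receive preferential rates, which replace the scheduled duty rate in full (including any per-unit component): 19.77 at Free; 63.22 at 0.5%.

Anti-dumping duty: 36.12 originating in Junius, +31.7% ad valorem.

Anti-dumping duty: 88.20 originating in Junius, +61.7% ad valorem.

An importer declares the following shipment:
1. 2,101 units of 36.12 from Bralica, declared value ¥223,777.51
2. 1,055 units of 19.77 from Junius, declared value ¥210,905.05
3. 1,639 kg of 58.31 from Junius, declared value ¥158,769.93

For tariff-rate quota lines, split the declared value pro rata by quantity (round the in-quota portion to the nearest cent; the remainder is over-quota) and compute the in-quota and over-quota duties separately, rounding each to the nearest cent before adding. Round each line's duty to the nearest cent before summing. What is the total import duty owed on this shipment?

¥30,230.98

Line 1 (36.12, Bralica, 2,101 units, ¥223,777.51):
Base rate for 36.12 is 1.5% + ¥1.61/unit.
The additional-duty order on 36.12 targets Junius, not Bralica; it does not apply.
Duty = ¥223,777.51 × 1.5% + 2,101 × ¥1.61 = ¥6,739.27.
Line 2 (19.77, Junius, 1,055 units, ¥210,905.05):
Base rate for 19.77 is ¥6.30/unit.
19.77 has an FTA preferential rate, but origin Junius is not Galania; base rate stands.
Duty = 1,055 × ¥6.30 = ¥6,646.50.
Line 3 (58.31, Junius, 1,639 kg, ¥158,769.93):
Code 58.31 is under a tariff-rate quota (threshold 1,344 kg). In-quota: 1,344 kg at 8%; over-quota: 295 kg at 22.5%.
Pro-rata value split: in-quota = ¥158,769.93 × 1,344/1,639 = ¥130,193.28; over-quota = ¥158,769.93 − ¥130,193.28 = ¥28,576.65.
In-quota duty = ¥130,193.28 × 8% = ¥10,415.46. Over-quota duty = ¥28,576.65 × 22.5% = ¥6,429.75.
Line duty = ¥10,415.46 + ¥6,429.75 = ¥16,845.21.
Total = ¥6,739.27 + ¥6,646.50 + ¥16,845.21 = ¥30,230.98.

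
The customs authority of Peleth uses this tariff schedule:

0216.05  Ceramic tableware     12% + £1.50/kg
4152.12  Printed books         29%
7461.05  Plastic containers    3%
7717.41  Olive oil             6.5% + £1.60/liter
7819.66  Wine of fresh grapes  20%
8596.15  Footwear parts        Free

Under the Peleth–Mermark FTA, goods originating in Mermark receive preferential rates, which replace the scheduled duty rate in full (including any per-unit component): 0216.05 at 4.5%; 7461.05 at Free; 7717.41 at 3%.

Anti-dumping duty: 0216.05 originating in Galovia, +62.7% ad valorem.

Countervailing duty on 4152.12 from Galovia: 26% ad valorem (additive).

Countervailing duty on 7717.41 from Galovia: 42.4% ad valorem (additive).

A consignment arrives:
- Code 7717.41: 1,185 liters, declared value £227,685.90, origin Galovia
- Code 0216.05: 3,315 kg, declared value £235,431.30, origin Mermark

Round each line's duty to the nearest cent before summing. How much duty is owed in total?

£123,828.82

Line 1 (7717.41, Galovia, 1,185 liters, £227,685.90):
Base rate for 7717.41 is 6.5% + £1.60/liter.
7717.41 has an FTA preferential rate, but origin Galovia is not Mermark; base rate stands.
Additional duty on 7717.41 from Galovia: +42.4%. Applied ad valorem rate: 6.5% + 42.4% = 48.9%.
Duty = £227,685.90 × 48.9% + 1,185 × £1.60 = £113,234.41.
Line 2 (0216.05, Mermark, 3,315 kg, £235,431.30):
Base rate for 0216.05 is 12% + £1.50/kg.
Origin Mermark qualifies under the Peleth–Mermark agreement and 0216.05 is covered: preferential rate 4.5% applies instead.
The additional-duty order on 0216.05 targets Galovia, not Mermark; it does not apply.
Duty = £235,431.30 × 4.5% = £10,594.41.
Total = £113,234.41 + £10,594.41 = £123,828.82.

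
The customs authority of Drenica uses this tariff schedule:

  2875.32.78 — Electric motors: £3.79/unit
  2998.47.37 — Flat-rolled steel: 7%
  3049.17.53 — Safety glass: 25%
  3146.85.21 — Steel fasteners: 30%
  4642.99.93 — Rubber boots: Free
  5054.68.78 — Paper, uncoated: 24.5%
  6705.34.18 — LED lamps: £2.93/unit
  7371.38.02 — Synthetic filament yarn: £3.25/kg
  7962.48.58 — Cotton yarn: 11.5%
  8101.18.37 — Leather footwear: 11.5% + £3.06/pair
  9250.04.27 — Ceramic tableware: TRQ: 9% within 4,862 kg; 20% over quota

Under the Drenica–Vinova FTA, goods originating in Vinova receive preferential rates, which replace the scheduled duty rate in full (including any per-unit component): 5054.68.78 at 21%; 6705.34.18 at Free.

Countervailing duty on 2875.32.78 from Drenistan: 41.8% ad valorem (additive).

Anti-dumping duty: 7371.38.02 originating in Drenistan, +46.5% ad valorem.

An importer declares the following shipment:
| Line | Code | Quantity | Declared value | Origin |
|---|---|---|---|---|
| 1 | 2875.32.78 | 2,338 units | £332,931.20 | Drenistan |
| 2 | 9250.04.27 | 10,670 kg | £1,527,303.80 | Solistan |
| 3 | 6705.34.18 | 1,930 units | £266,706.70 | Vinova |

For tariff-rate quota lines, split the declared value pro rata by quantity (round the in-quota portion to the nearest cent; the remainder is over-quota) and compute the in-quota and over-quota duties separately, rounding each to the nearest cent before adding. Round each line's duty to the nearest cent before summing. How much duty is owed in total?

£376,932.88

Line 1 (2875.32.78, Drenistan, 2,338 units, £332,931.20):
Base rate for 2875.32.78 is £3.79/unit.
Additional duty on 2875.32.78 from Drenistan: +41.8% ad valorem. Applied ad valorem rate = 41.8%.
Duty = £332,931.20 × 41.8% + 2,338 × £3.79 = £148,026.26.
Line 2 (9250.04.27, Solistan, 10,670 kg, £1,527,303.80):
Code 9250.04.27 is under a tariff-rate quota (threshold 4,862 kg). In-quota: 4,862 kg at 9%; over-quota: 5,808 kg at 20%.
Pro-rata value split: in-quota = £1,527,303.80 × 4,862/10,670 = £695,946.68; over-quota = £1,527,303.80 − £695,946.68 = £831,357.12.
In-quota duty = £695,946.68 × 9% = £62,635.20. Over-quota duty = £831,357.12 × 20% = £166,271.42.
Line duty = £62,635.20 + £166,271.42 = £228,906.62.
Line 3 (6705.34.18, Vinova, 1,930 units, £266,706.70):
Base rate for 6705.34.18 is £2.93/unit.
Origin Vinova qualifies under the Drenica–Vinova agreement and 6705.34.18 is covered: preferential rate Free applies instead.
Duty = £266,706.70 × 0% = £0.00.
Total = £148,026.26 + £228,906.62 + £0.00 = £376,932.88.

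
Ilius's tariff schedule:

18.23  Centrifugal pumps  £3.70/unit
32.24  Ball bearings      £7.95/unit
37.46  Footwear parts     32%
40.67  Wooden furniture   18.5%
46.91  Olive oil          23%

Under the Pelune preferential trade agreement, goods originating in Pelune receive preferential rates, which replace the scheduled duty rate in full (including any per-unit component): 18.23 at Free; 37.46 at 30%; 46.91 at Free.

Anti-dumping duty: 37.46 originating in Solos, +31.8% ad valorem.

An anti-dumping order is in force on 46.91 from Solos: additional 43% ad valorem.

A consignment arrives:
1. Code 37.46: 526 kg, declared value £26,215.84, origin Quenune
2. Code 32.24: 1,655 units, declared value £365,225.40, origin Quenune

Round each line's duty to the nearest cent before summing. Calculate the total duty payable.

£21,546.32

Line 1 (37.46, Quenune, 526 kg, £26,215.84):
Base rate for 37.46 is 32%.
37.46 has an FTA preferential rate, but origin Quenune is not Pelune; base rate stands.
The additional-duty order on 37.46 targets Solos, not Quenune; it does not apply.
Duty = £26,215.84 × 32% = £8,389.07.
Line 2 (32.24, Quenune, 1,655 units, £365,225.40):
Base rate for 32.24 is £7.95/unit.
Duty = 1,655 × £7.95 = £13,157.25.
Total = £8,389.07 + £13,157.25 = £21,546.32.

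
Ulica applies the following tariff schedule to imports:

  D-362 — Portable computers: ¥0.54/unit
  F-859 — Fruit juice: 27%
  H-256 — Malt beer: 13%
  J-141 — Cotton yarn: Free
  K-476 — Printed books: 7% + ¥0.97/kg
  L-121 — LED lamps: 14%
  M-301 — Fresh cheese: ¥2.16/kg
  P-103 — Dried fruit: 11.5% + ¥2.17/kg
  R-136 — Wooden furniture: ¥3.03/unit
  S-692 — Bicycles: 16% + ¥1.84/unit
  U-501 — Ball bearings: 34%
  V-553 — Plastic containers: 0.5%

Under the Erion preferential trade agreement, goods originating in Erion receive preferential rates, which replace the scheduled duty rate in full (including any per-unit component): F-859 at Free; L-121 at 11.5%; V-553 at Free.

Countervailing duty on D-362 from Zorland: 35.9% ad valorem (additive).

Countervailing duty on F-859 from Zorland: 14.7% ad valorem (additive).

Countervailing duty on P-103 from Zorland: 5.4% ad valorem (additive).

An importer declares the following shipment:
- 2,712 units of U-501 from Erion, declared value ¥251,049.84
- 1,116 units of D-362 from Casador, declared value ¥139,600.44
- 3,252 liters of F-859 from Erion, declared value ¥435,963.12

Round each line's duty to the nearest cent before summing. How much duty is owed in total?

¥85,959.59

Line 1 (U-501, Erion, 2,712 units, ¥251,049.84):
Base rate for U-501 is 34%.
Origin Erion is the FTA partner but U-501 is not on the preference list; base rate stands.
Duty = ¥251,049.84 × 34% = ¥85,356.95.
Line 2 (D-362, Casador, 1,116 units, ¥139,600.44):
Base rate for D-362 is ¥0.54/unit.
The additional-duty order on D-362 targets Zorland, not Casador; it does not apply.
Duty = 1,116 × ¥0.54 = ¥602.64.
Line 3 (F-859, Erion, 3,252 liters, ¥435,963.12):
Base rate for F-859 is 27%.
Origin Erion qualifies under the Ulica–Erion agreement and F-859 is covered: preferential rate Free applies instead.
The additional-duty order on F-859 targets Zorland, not Erion; it does not apply.
Duty = ¥435,963.12 × 0% = ¥0.00.
Total = ¥85,356.95 + ¥602.64 + ¥0.00 = ¥85,959.59.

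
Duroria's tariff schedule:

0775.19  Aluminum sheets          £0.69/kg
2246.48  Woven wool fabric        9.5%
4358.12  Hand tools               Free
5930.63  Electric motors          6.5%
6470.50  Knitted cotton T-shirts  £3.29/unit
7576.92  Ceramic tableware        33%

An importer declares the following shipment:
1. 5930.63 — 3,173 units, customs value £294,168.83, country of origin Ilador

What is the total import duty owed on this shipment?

Line 1 (5930.63, Ilador, 3,173 units, £294,168.83):
Base rate for 5930.63 is 6.5%.
Duty = £294,168.83 × 6.5% = £19,120.97.

£19,120.97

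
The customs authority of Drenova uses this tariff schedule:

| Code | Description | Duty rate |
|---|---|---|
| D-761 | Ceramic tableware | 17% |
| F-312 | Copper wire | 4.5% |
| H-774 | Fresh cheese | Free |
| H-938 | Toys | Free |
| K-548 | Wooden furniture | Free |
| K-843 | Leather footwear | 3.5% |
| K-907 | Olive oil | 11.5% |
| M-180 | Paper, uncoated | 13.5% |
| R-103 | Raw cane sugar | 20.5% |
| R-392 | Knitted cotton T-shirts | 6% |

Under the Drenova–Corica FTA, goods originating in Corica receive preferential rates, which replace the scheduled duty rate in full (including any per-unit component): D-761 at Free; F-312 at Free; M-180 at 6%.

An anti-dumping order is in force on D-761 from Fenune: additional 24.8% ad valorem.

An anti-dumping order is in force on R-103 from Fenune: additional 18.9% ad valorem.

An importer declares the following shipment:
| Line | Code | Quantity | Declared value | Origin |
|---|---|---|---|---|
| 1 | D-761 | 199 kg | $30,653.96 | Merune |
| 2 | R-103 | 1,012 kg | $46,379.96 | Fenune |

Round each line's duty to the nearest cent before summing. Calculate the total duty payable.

Line 1 (D-761, Merune, 199 kg, $30,653.96):
Base rate for D-761 is 17%.
D-761 has an FTA preferential rate, but origin Merune is not Corica; base rate stands.
The additional-duty order on D-761 targets Fenune, not Merune; it does not apply.
Duty = $30,653.96 × 17% = $5,211.17.
Line 2 (R-103, Fenune, 1,012 kg, $46,379.96):
Base rate for R-103 is 20.5%.
Additional duty on R-103 from Fenune: +18.9%. Applied ad valorem rate: 20.5% + 18.9% = 39.4%.
Duty = $46,379.96 × 39.4% = $18,273.70.
Total = $5,211.17 + $18,273.70 = $23,484.87.

$23,484.87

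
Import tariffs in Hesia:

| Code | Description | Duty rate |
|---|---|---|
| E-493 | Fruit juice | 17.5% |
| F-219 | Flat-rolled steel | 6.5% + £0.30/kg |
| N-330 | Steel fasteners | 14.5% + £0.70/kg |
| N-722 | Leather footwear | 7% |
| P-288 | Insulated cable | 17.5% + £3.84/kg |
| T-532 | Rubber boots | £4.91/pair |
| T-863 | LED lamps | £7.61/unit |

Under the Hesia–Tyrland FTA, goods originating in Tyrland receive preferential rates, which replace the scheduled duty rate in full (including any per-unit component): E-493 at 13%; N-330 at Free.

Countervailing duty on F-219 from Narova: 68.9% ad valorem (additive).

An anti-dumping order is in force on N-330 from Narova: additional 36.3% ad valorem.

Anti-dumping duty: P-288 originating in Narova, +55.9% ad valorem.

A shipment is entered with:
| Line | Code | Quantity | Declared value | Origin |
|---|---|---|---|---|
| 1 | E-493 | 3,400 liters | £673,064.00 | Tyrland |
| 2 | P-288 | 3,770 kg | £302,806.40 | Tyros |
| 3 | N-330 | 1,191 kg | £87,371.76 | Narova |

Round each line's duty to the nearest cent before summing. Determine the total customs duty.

Line 1 (E-493, Tyrland, 3,400 liters, £673,064.00):
Base rate for E-493 is 17.5%.
Origin Tyrland qualifies under the Hesia–Tyrland agreement and E-493 is covered: preferential rate 13% applies instead.
Duty = £673,064.00 × 13% = £87,498.32.
Line 2 (P-288, Tyros, 3,770 kg, £302,806.40):
Base rate for P-288 is 17.5% + £3.84/kg.
The additional-duty order on P-288 targets Narova, not Tyros; it does not apply.
Duty = £302,806.40 × 17.5% + 3,770 × £3.84 = £67,467.92.
Line 3 (N-330, Narova, 1,191 kg, £87,371.76):
Base rate for N-330 is 14.5% + £0.70/kg.
N-330 has an FTA preferential rate, but origin Narova is not Tyrland; base rate stands.
Additional duty on N-330 from Narova: +36.3%. Applied ad valorem rate: 14.5% + 36.3% = 50.8%.
Duty = £87,371.76 × 50.8% + 1,191 × £0.70 = £45,218.55.
Total = £87,498.32 + £67,467.92 + £45,218.55 = £200,184.79.

£200,184.79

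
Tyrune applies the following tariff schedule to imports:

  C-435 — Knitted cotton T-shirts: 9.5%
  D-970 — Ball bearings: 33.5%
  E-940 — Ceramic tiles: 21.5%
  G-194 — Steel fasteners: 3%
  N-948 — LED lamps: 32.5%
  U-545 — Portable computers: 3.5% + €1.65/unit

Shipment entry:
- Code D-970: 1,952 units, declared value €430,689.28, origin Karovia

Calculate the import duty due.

€144,280.91

Line 1 (D-970, Karovia, 1,952 units, €430,689.28):
Base rate for D-970 is 33.5%.
Duty = €430,689.28 × 33.5% = €144,280.91.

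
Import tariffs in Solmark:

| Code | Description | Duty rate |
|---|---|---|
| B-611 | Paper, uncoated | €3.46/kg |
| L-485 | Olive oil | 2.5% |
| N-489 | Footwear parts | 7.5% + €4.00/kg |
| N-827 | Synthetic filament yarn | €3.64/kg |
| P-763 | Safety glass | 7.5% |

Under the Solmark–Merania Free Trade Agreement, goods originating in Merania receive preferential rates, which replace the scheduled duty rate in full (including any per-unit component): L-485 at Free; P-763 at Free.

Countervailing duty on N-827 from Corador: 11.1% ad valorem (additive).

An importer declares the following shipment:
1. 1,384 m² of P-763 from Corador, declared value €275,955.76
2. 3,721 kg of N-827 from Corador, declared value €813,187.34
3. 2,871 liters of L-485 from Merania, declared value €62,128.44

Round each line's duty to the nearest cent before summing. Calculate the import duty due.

€124,504.91

Line 1 (P-763, Corador, 1,384 m², €275,955.76):
Base rate for P-763 is 7.5%.
P-763 has an FTA preferential rate, but origin Corador is not Merania; base rate stands.
Duty = €275,955.76 × 7.5% = €20,696.68.
Line 2 (N-827, Corador, 3,721 kg, €813,187.34):
Base rate for N-827 is €3.64/kg.
Additional duty on N-827 from Corador: +11.1% ad valorem. Applied ad valorem rate = 11.1%.
Duty = €813,187.34 × 11.1% + 3,721 × €3.64 = €103,808.23.
Line 3 (L-485, Merania, 2,871 liters, €62,128.44):
Base rate for L-485 is 2.5%.
Origin Merania qualifies under the Solmark–Merania agreement and L-485 is covered: preferential rate Free applies instead.
Duty = €62,128.44 × 0% = €0.00.
Total = €20,696.68 + €103,808.23 + €0.00 = €124,504.91.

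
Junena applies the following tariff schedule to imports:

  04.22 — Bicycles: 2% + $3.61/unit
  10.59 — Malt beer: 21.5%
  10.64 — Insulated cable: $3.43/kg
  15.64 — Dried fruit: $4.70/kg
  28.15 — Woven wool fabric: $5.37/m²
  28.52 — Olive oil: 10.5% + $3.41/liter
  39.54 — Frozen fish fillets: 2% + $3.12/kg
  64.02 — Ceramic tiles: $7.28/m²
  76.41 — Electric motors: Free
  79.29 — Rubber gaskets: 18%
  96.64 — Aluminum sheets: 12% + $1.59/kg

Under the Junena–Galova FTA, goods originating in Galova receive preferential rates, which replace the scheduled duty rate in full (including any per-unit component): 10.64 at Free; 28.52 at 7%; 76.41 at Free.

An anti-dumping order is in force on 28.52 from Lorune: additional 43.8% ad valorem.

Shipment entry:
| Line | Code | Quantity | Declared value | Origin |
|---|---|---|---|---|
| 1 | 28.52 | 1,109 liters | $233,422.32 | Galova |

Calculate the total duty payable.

Line 1 (28.52, Galova, 1,109 liters, $233,422.32):
Base rate for 28.52 is 10.5% + $3.41/liter.
Origin Galova qualifies under the Junena–Galova agreement and 28.52 is covered: preferential rate 7% applies instead.
The additional-duty order on 28.52 targets Lorune, not Galova; it does not apply.
Duty = $233,422.32 × 7% = $16,339.56.

$16,339.56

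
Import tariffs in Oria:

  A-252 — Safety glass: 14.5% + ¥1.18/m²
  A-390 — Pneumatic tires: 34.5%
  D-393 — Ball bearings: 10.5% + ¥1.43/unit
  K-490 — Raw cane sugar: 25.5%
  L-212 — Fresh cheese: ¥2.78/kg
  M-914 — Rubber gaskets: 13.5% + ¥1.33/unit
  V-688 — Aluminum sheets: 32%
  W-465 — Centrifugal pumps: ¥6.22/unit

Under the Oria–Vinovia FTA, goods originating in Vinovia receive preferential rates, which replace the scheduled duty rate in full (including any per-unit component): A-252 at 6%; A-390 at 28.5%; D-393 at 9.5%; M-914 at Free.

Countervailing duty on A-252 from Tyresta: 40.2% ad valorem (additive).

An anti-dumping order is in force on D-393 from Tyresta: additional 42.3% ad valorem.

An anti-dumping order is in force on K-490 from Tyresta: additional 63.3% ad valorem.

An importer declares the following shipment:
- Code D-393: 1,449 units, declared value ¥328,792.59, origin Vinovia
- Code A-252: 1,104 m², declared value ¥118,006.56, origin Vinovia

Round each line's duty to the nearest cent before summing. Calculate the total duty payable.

Line 1 (D-393, Vinovia, 1,449 units, ¥328,792.59):
Base rate for D-393 is 10.5% + ¥1.43/unit.
Origin Vinovia qualifies under the Oria–Vinovia agreement and D-393 is covered: preferential rate 9.5% applies instead.
The additional-duty order on D-393 targets Tyresta, not Vinovia; it does not apply.
Duty = ¥328,792.59 × 9.5% = ¥31,235.30.
Line 2 (A-252, Vinovia, 1,104 m², ¥118,006.56):
Base rate for A-252 is 14.5% + ¥1.18/m².
Origin Vinovia qualifies under the Oria–Vinovia agreement and A-252 is covered: preferential rate 6% applies instead.
The additional-duty order on A-252 targets Tyresta, not Vinovia; it does not apply.
Duty = ¥118,006.56 × 6% = ¥7,080.39.
Total = ¥31,235.30 + ¥7,080.39 = ¥38,315.69.

¥38,315.69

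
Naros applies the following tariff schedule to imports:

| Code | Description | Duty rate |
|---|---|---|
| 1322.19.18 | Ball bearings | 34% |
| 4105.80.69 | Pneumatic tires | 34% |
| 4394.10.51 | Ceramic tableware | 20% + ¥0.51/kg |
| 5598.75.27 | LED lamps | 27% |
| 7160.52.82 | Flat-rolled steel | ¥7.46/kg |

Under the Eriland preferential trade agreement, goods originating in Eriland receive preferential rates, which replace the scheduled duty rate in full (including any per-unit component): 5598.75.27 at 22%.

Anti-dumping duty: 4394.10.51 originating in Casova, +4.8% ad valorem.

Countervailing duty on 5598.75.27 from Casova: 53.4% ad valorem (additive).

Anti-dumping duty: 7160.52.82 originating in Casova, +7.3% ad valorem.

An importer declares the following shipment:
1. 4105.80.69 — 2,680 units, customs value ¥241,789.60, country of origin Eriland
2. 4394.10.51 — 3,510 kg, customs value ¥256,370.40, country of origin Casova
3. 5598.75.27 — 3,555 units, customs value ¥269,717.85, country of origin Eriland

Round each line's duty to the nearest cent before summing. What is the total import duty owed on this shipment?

Line 1 (4105.80.69, Eriland, 2,680 units, ¥241,789.60):
Base rate for 4105.80.69 is 34%.
Origin Eriland is the FTA partner but 4105.80.69 is not on the preference list; base rate stands.
Duty = ¥241,789.60 × 34% = ¥82,208.46.
Line 2 (4394.10.51, Casova, 3,510 kg, ¥256,370.40):
Base rate for 4394.10.51 is 20% + ¥0.51/kg.
Additional duty on 4394.10.51 from Casova: +4.8%. Applied ad valorem rate: 20% + 4.8% = 24.8%.
Duty = ¥256,370.40 × 24.8% + 3,510 × ¥0.51 = ¥65,369.96.
Line 3 (5598.75.27, Eriland, 3,555 units, ¥269,717.85):
Base rate for 5598.75.27 is 27%.
Origin Eriland qualifies under the Naros–Eriland agreement and 5598.75.27 is covered: preferential rate 22% applies instead.
The additional-duty order on 5598.75.27 targets Casova, not Eriland; it does not apply.
Duty = ¥269,717.85 × 22% = ¥59,337.93.
Total = ¥82,208.46 + ¥65,369.96 + ¥59,337.93 = ¥206,916.35.

¥206,916.35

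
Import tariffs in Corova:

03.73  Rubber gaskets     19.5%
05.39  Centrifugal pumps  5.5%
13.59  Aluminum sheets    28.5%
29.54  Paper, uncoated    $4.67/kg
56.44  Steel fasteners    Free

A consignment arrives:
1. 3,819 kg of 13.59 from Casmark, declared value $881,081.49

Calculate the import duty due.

$251,108.22

Line 1 (13.59, Casmark, 3,819 kg, $881,081.49):
Base rate for 13.59 is 28.5%.
Duty = $881,081.49 × 28.5% = $251,108.22.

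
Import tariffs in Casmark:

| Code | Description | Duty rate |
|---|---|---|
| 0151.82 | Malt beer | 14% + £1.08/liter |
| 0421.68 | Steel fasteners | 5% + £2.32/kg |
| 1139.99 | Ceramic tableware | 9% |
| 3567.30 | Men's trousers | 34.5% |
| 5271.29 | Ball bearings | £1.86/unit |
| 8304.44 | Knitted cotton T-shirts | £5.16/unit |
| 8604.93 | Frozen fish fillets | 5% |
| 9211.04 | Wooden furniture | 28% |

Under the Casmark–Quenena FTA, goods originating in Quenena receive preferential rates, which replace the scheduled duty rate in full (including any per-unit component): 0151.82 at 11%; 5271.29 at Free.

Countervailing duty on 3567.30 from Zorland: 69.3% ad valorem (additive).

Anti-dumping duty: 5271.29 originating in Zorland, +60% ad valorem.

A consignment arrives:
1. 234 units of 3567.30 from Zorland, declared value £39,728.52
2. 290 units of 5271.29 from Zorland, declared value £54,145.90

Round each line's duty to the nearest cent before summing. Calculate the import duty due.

Line 1 (3567.30, Zorland, 234 units, £39,728.52):
Base rate for 3567.30 is 34.5%.
Additional duty on 3567.30 from Zorland: +69.3%. Applied ad valorem rate: 34.5% + 69.3% = 103.8%.
Duty = £39,728.52 × 103.8% = £41,238.20.
Line 2 (5271.29, Zorland, 290 units, £54,145.90):
Base rate for 5271.29 is £1.86/unit.
5271.29 has an FTA preferential rate, but origin Zorland is not Quenena; base rate stands.
Additional duty on 5271.29 from Zorland: +60% ad valorem. Applied ad valorem rate = 60%.
Duty = £54,145.90 × 60% + 290 × £1.86 = £33,026.94.
Total = £41,238.20 + £33,026.94 = £74,265.14.

£74,265.14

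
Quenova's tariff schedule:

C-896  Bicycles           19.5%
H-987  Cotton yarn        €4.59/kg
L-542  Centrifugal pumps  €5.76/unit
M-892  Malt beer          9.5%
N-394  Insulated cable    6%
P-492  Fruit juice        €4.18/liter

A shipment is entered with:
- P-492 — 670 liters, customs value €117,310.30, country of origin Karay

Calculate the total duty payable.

Line 1 (P-492, Karay, 670 liters, €117,310.30):
Base rate for P-492 is €4.18/liter.
Duty = 670 × €4.18 = €2,800.60.

€2,800.60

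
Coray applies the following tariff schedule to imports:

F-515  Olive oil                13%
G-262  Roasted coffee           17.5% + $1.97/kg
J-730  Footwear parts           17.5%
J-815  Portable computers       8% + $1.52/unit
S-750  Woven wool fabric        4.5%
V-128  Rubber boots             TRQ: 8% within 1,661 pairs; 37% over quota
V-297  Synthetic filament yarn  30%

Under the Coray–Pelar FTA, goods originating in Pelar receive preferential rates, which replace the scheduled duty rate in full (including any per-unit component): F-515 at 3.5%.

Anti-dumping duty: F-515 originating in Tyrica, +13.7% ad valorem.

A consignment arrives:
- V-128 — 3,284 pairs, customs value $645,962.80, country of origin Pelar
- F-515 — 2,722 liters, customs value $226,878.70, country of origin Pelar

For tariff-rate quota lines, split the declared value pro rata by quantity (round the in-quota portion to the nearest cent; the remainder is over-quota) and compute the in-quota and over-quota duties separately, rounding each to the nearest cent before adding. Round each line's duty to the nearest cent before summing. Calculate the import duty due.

$152,198.57

Line 1 (V-128, Pelar, 3,284 pairs, $645,962.80):
Code V-128 is under a tariff-rate quota (threshold 1,661 pairs). In-quota: 1,661 pairs at 8%; over-quota: 1,623 pairs at 37%.
Pro-rata value split: in-quota = $645,962.80 × 1,661/3,284 = $326,718.70; over-quota = $645,962.80 − $326,718.70 = $319,244.10.
In-quota duty = $326,718.70 × 8% = $26,137.50. Over-quota duty = $319,244.10 × 37% = $118,120.32.
Line duty = $26,137.50 + $118,120.32 = $144,257.82.
Line 2 (F-515, Pelar, 2,722 liters, $226,878.70):
Base rate for F-515 is 13%.
Origin Pelar qualifies under the Coray–Pelar agreement and F-515 is covered: preferential rate 3.5% applies instead.
The additional-duty order on F-515 targets Tyrica, not Pelar; it does not apply.
Duty = $226,878.70 × 3.5% = $7,940.75.
Total = $144,257.82 + $7,940.75 = $152,198.57.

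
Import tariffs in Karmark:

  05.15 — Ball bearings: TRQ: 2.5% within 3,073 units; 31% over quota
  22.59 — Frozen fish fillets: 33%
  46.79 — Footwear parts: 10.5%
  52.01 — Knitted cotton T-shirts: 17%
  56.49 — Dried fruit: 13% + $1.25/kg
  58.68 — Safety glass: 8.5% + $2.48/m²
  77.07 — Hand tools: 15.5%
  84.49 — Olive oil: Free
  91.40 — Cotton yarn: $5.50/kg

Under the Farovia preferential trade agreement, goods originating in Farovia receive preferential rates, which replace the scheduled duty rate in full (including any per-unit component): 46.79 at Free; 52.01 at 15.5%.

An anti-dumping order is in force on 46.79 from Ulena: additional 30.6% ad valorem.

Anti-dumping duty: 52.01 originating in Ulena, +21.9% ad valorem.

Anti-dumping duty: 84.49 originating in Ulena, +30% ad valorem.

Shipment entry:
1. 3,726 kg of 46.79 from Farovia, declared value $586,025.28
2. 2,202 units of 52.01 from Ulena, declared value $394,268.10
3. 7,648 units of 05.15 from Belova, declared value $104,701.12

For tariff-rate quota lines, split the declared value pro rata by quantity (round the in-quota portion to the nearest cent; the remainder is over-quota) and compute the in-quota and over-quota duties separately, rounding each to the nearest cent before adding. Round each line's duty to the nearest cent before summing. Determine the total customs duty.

Line 1 (46.79, Farovia, 3,726 kg, $586,025.28):
Base rate for 46.79 is 10.5%.
Origin Farovia qualifies under the Karmark–Farovia agreement and 46.79 is covered: preferential rate Free applies instead.
The additional-duty order on 46.79 targets Ulena, not Farovia; it does not apply.
Duty = $586,025.28 × 0% = $0.00.
Line 2 (52.01, Ulena, 2,202 units, $394,268.10):
Base rate for 52.01 is 17%.
52.01 has an FTA preferential rate, but origin Ulena is not Farovia; base rate stands.
Additional duty on 52.01 from Ulena: +21.9%. Applied ad valorem rate: 17% + 21.9% = 38.9%.
Duty = $394,268.10 × 38.9% = $153,370.29.
Line 3 (05.15, Belova, 7,648 units, $104,701.12):
Code 05.15 is under a tariff-rate quota (threshold 3,073 units). In-quota: 3,073 units at 2.5%; over-quota: 4,575 units at 31%.
Pro-rata value split: in-quota = $104,701.12 × 3,073/7,648 = $42,069.37; over-quota = $104,701.12 − $42,069.37 = $62,631.75.
In-quota duty = $42,069.37 × 2.5% = $1,051.73. Over-quota duty = $62,631.75 × 31% = $19,415.84.
Line duty = $1,051.73 + $19,415.84 = $20,467.57.
Total = $0.00 + $153,370.29 + $20,467.57 = $173,837.86.

$173,837.86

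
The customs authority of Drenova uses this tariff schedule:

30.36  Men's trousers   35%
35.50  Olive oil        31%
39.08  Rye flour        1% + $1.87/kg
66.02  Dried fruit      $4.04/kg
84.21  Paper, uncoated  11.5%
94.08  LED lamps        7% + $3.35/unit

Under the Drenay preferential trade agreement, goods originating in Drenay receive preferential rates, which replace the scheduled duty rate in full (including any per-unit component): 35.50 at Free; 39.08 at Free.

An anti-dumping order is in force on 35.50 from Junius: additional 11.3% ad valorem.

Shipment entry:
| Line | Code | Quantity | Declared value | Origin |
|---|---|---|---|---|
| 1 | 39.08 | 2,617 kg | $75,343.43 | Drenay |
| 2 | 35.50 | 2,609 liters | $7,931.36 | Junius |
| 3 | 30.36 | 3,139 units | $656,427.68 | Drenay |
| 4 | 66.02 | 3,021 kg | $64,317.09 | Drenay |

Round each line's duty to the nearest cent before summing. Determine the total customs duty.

Line 1 (39.08, Drenay, 2,617 kg, $75,343.43):
Base rate for 39.08 is 1% + $1.87/kg.
Origin Drenay qualifies under the Drenova–Drenay agreement and 39.08 is covered: preferential rate Free applies instead.
Duty = $75,343.43 × 0% = $0.00.
Line 2 (35.50, Junius, 2,609 liters, $7,931.36):
Base rate for 35.50 is 31%.
35.50 has an FTA preferential rate, but origin Junius is not Drenay; base rate stands.
Additional duty on 35.50 from Junius: +11.3%. Applied ad valorem rate: 31% + 11.3% = 42.3%.
Duty = $7,931.36 × 42.3% = $3,354.97.
Line 3 (30.36, Drenay, 3,139 units, $656,427.68):
Base rate for 30.36 is 35%.
Origin Drenay is the FTA partner but 30.36 is not on the preference list; base rate stands.
Duty = $656,427.68 × 35% = $229,749.69.
Line 4 (66.02, Drenay, 3,021 kg, $64,317.09):
Base rate for 66.02 is $4.04/kg.
Origin Drenay is the FTA partner but 66.02 is not on the preference list; base rate stands.
Duty = 3,021 × $4.04 = $12,204.84.
Total = $0.00 + $3,354.97 + $229,749.69 + $12,204.84 = $245,309.50.

$245,309.50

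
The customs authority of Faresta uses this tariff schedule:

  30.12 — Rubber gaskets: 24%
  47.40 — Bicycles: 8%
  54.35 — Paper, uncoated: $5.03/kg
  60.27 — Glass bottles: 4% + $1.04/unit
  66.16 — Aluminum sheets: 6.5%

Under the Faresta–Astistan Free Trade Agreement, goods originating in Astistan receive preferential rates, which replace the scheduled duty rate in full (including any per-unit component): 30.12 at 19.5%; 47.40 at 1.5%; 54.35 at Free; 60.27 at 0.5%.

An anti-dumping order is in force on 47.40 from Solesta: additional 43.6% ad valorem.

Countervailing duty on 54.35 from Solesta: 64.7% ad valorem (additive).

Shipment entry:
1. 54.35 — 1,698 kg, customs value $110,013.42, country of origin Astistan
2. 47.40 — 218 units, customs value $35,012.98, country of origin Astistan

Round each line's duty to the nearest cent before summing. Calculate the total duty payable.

Line 1 (54.35, Astistan, 1,698 kg, $110,013.42):
Base rate for 54.35 is $5.03/kg.
Origin Astistan qualifies under the Faresta–Astistan agreement and 54.35 is covered: preferential rate Free applies instead.
The additional-duty order on 54.35 targets Solesta, not Astistan; it does not apply.
Duty = $110,013.42 × 0% = $0.00.
Line 2 (47.40, Astistan, 218 units, $35,012.98):
Base rate for 47.40 is 8%.
Origin Astistan qualifies under the Faresta–Astistan agreement and 47.40 is covered: preferential rate 1.5% applies instead.
The additional-duty order on 47.40 targets Solesta, not Astistan; it does not apply.
Duty = $35,012.98 × 1.5% = $525.19.
Total = $0.00 + $525.19 = $525.19.

$525.19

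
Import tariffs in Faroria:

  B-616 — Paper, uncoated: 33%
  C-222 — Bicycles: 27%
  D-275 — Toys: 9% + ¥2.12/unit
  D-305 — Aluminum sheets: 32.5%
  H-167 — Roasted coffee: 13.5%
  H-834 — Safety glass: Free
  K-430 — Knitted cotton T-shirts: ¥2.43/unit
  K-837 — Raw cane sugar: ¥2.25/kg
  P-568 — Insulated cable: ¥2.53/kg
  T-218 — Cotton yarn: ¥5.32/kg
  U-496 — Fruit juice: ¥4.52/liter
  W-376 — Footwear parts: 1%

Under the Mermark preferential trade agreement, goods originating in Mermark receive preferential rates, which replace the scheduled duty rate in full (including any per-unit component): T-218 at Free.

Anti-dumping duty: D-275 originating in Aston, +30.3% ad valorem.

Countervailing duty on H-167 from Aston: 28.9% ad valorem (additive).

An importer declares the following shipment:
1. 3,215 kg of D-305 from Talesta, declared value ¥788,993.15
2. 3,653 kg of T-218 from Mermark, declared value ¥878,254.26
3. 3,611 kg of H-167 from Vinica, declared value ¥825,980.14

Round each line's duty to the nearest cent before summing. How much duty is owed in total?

¥367,930.09

Line 1 (D-305, Talesta, 3,215 kg, ¥788,993.15):
Base rate for D-305 is 32.5%.
Duty = ¥788,993.15 × 32.5% = ¥256,422.77.
Line 2 (T-218, Mermark, 3,653 kg, ¥878,254.26):
Base rate for T-218 is ¥5.32/kg.
Origin Mermark qualifies under the Faroria–Mermark agreement and T-218 is covered: preferential rate Free applies instead.
Duty = ¥878,254.26 × 0% = ¥0.00.
Line 3 (H-167, Vinica, 3,611 kg, ¥825,980.14):
Base rate for H-167 is 13.5%.
The additional-duty order on H-167 targets Aston, not Vinica; it does not apply.
Duty = ¥825,980.14 × 13.5% = ¥111,507.32.
Total = ¥256,422.77 + ¥0.00 + ¥111,507.32 = ¥367,930.09.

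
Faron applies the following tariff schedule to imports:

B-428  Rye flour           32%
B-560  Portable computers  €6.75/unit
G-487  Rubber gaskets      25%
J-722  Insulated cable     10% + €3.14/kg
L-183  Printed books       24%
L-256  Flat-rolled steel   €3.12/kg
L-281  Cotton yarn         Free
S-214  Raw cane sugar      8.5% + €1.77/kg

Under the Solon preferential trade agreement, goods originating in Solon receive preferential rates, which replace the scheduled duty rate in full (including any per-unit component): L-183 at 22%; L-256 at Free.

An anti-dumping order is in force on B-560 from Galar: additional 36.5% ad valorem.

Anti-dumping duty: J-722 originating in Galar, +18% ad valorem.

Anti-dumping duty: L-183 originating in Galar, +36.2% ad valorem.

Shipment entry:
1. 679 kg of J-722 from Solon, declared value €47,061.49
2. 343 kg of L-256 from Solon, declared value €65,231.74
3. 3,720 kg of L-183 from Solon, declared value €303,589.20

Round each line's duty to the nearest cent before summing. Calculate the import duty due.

€73,627.83

Line 1 (J-722, Solon, 679 kg, €47,061.49):
Base rate for J-722 is 10% + €3.14/kg.
Origin Solon is the FTA partner but J-722 is not on the preference list; base rate stands.
The additional-duty order on J-722 targets Galar, not Solon; it does not apply.
Duty = €47,061.49 × 10% + 679 × €3.14 = €6,838.21.
Line 2 (L-256, Solon, 343 kg, €65,231.74):
Base rate for L-256 is €3.12/kg.
Origin Solon qualifies under the Faron–Solon agreement and L-256 is covered: preferential rate Free applies instead.
Duty = €65,231.74 × 0% = €0.00.
Line 3 (L-183, Solon, 3,720 kg, €303,589.20):
Base rate for L-183 is 24%.
Origin Solon qualifies under the Faron–Solon agreement and L-183 is covered: preferential rate 22% applies instead.
The additional-duty order on L-183 targets Galar, not Solon; it does not apply.
Duty = €303,589.20 × 22% = €66,789.62.
Total = €6,838.21 + €0.00 + €66,789.62 = €73,627.83.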